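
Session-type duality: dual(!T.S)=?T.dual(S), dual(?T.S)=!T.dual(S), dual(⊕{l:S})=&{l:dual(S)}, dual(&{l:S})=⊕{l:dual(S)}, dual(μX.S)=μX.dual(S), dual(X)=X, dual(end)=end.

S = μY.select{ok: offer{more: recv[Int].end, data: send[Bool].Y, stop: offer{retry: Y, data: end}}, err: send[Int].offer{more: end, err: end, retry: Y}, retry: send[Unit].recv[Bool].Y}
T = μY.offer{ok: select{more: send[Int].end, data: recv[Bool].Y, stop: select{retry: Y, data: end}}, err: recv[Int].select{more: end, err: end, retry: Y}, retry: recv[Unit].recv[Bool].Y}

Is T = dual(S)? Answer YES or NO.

μY vs μY  ✓ (binder kept)
  select{ok,err,retry} vs offer{ok,err,retry}  ✓ labels match
    • ok:
      offer{more,data,stop} vs select{more,data,stop}  ✓ labels match
        • more:
          recv[Int] vs send[Int]  ✓
            end vs end  ✓
        • data:
          send[Bool] vs recv[Bool]  ✓
            Y vs Y  ✓
        • stop:
          offer{retry,data} vs select{retry,data}  ✓ labels match
            • retry:
              Y vs Y  ✓
            • data:
              end vs end  ✓
    • err:
      send[Int] vs recv[Int]  ✓
        offer{more,err,retry} vs select{more,err,retry}  ✓ labels match
          • more:
            end vs end  ✓
          • err:
            end vs end  ✓
          • retry:
            Y vs Y  ✓
    • retry:
      send[Unit] vs recv[Unit]  ✓
        recv[Bool] vs recv[Bool]  ✗ same direction on both sides — not dual

NO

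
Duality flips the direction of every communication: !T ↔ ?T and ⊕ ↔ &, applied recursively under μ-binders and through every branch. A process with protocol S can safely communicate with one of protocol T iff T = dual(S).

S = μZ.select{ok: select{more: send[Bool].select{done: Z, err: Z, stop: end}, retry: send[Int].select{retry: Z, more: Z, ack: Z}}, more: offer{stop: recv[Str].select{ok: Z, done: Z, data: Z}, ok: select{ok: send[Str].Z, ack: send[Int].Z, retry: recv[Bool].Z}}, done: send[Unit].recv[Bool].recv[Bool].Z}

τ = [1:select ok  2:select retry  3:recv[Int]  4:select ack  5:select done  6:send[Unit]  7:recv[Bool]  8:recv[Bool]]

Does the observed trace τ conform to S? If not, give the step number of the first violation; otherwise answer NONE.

@1 select ok  match  cont: select{more: send[Bool].select{done: μZ.…, err: μZ.…, stop: end}, retry: send[Int].select{retry: μZ.…, more: μZ.…, ack: μZ.…}}
@2 select retry  match  cont: send[Int].select{retry: μZ.…, more: μZ.…, ack: μZ.…}
@3 got recv[Int], protocol expects send[Int]  ✗

3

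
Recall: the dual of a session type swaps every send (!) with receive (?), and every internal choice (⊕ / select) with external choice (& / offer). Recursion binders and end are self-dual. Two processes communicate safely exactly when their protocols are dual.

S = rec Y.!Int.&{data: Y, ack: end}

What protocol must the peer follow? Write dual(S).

rec Y.?Int.+{data: Y, ack: end}

rec Y ↦ rec Y  (rec unchanged)
  !Int ↦ ?Int
    &{data,ack} ↦ +{data,ack}  (&→⊕)
      • data:
        Y ↦ Y
      • ack:
        end ↦ end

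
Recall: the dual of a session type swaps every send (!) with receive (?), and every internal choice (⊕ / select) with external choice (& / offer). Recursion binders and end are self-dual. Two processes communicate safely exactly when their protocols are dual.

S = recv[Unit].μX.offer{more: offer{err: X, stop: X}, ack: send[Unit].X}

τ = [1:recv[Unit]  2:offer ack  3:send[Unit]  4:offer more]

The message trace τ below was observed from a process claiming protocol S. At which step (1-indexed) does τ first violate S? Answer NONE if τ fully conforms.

step 1: recv[Unit]  ok  cont: μX.…
step 2: offer ack  ok  cont: send[Unit].μX.…
step 3: send[Unit]  ok  cont: μX.…
step 4: offer more  ok  cont: offer{err: μX.…, stop: μX.…}
trace exhausted — no violation

NONE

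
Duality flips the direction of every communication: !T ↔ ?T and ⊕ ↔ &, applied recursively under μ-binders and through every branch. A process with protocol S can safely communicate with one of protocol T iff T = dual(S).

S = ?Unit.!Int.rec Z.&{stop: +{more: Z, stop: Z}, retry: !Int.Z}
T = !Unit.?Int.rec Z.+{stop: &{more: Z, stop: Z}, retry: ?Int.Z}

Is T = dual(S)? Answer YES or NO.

?Unit ‖ !Unit  ✓
  !Int ‖ ?Int  ✓
    rec Z ‖ rec Z  ✓ (μ self-dual)
      &{stop,retry} ‖ +{stop,retry}  ✓ same labels
        case stop:
          +{more,stop} ‖ &{more,stop}  ✓ same labels
            case more:
              Z ‖ Z  ✓
            case stop:
              Z ‖ Z  ✓
        case retry:
          !Int ‖ ?Int  ✓
            Z ‖ Z  ✓

YES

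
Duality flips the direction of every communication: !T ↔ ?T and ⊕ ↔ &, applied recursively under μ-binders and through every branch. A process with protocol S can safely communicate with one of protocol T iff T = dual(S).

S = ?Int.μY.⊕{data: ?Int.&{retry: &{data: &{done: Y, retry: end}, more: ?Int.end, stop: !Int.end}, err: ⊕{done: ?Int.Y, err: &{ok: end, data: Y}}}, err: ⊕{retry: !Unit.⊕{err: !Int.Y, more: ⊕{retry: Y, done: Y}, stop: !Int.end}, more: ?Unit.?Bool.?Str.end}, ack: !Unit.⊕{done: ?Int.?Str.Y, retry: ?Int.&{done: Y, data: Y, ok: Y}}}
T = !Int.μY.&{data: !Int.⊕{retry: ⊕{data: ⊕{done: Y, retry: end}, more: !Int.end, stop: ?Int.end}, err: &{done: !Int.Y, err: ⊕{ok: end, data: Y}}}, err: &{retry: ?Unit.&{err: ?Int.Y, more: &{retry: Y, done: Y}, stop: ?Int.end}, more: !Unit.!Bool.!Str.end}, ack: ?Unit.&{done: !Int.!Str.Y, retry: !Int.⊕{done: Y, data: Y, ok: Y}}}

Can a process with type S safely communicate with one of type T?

?Int vs !Int  ok
  μY vs μY  ok (rec unchanged)
    ⊕{data,err,ack} vs &{data,err,ack}  ok label sets agree
      [data]
        ?Int vs !Int  ok
          &{retry,err} vs ⊕{retry,err}  ok label sets agree
            [retry]
              &{data,more,stop} vs ⊕{data,more,stop}  ok label sets agree
                [data]
                  &{done,retry} vs ⊕{done,retry}  ok label sets agree
                    [done]
                      Y vs Y  ok
                    [retry]
                      end vs end  ok
                [more]
                  ?Int vs !Int  ok
                    end vs end  ok
                [stop]
                  !Int vs ?Int  ok
                    end vs end  ok
            [err]
              ⊕{done,err} vs &{done,err}  ok label sets agree
                [done]
                  ?Int vs !Int  ok
                    Y vs Y  ok
                [err]
                  &{ok,data} vs ⊕{ok,data}  ok label sets agree
                    [ok]
                      end vs end  ok
                    [data]
                      Y vs Y  ok
      [err]
        ⊕{retry,more} vs &{retry,more}  ok label sets agree
          [retry]
            !Unit vs ?Unit  ok
              ⊕{err,more,stop} vs &{err,more,stop}  ok label sets agree
                [err]
                  !Int vs ?Int  ok
                    Y vs Y  ok
                [more]
                  ⊕{retry,done} vs &{retry,done}  ok label sets agree
                    [retry]
                      Y vs Y  ok
                    [done]
                      Y vs Y  ok
                [stop]
                  !Int vs ?Int  ok
                    end vs end  ok
          [more]
            ?Unit vs !Unit  ok
              ?Bool vs !Bool  ok
                ?Str vs !Str  ok
                  end vs end  ok
      [ack]
        !Unit vs ?Unit  ok
          ⊕{done,retry} vs &{done,retry}  ok label sets agree
            [done]
              ?Int vs !Int  ok
                ?Str vs !Str  ok
                  Y vs Y  ok
            [retry]
              ?Int vs !Int  ok
                &{done,data,ok} vs ⊕{done,data,ok}  ok label sets agree
                  [done]
                    Y vs Y  ok
                  [data]
                    Y vs Y  ok
                  [ok]
                    Y vs Y  ok

YES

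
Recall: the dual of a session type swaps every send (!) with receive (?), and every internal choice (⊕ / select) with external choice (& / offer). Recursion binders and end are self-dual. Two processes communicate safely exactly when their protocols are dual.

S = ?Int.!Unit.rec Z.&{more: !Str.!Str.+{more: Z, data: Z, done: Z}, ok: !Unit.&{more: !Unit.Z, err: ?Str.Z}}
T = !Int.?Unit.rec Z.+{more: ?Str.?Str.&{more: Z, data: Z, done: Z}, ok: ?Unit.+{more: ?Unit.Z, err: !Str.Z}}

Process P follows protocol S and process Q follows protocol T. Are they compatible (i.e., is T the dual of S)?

YES

?Int | !Int  ok
  !Unit | ?Unit  ok
    rec Z | rec Z  ok (binder kept)
      &{more,ok} | +{more,ok}  ok label sets agree
        • more:
          !Str | ?Str  ok
            !Str | ?Str  ok
              +{more,data,done} | &{more,data,done}  ok label sets agree
                • more:
                  Z | Z  ok
                • data:
                  Z | Z  ok
                • done:
                  Z | Z  ok
        • ok:
          !Unit | ?Unit  ok
            &{more,err} | +{more,err}  ok label sets agree
              • more:
                !Unit | ?Unit  ok
                  Z | Z  ok
              • err:
                ?Str | !Str  ok
                  Z | Z  ok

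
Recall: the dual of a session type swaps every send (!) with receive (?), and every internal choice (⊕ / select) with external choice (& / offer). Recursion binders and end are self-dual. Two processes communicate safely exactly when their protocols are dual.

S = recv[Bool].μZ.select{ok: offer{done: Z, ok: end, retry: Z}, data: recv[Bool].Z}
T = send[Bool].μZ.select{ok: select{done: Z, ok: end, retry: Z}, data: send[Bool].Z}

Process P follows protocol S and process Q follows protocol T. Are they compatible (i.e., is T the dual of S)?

recv[Bool] vs send[Bool]  match
  μZ vs μZ  match (rec unchanged)
    select{ok,data} vs select{ok,data}  ✗ choice polarity not flipped — not dual

NO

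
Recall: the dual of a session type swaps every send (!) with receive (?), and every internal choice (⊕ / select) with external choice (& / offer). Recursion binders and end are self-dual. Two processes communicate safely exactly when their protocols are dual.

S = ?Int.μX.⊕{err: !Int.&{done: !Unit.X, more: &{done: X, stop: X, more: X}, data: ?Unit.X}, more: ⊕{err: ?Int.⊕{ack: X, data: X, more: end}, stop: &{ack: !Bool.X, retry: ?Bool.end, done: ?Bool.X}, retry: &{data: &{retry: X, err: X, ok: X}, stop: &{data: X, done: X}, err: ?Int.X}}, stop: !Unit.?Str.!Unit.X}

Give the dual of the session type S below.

!Int.μX.&{err: ?Int.⊕{done: ?Unit.X, more: ⊕{done: X, stop: X, more: X}, data: !Unit.X}, more: &{err: !Int.&{ack: X, data: X, more: end}, stop: ⊕{ack: ?Bool.X, retry: !Bool.end, done: !Bool.X}, retry: ⊕{data: ⊕{retry: X, err: X, ok: X}, stop: ⊕{data: X, done: X}, err: !Int.X}}, stop: ?Unit.!Str.?Unit.X}

?Int → !Int
  μX → μX  (rec unchanged)
    ⊕{err,more,stop} → &{err,more,stop}  (internal→external)
      • err:
        !Int → ?Int
          &{done,more,data} → ⊕{done,more,data}  (external→internal)
            • done:
              !Unit → ?Unit
                dual(X) = X
            • more:
              &{done,stop,more} → ⊕{done,stop,more}  (external→internal)
                • done:
                  dual(X) = X
                • stop:
                  dual(X) = X
                • more:
                  dual(X) = X
            • data:
              ?Unit → !Unit
                dual(X) = X
      • more:
        ⊕{err,stop,retry} → &{err,stop,retry}  (internal→external)
          • err:
            ?Int → !Int
              ⊕{ack,data,more} → &{ack,data,more}  (internal→external)
                • ack:
                  dual(X) = X
                • data:
                  dual(X) = X
                • more:
                  dual(end) = end
          • stop:
            &{ack,retry,done} → ⊕{ack,retry,done}  (external→internal)
              • ack:
                !Bool → ?Bool
                  dual(X) = X
              • retry:
                ?Bool → !Bool
                  dual(end) = end
              • done:
                ?Bool → !Bool
                  dual(X) = X
          • retry:
            &{data,stop,err} → ⊕{data,stop,err}  (external→internal)
              • data:
                &{retry,err,ok} → ⊕{retry,err,ok}  (external→internal)
                  • retry:
                    dual(X) = X
                  • err:
                    dual(X) = X
                  • ok:
                    dual(X) = X
              • stop:
                &{data,done} → ⊕{data,done}  (external→internal)
                  • data:
                    dual(X) = X
                  • done:
                    dual(X) = X
              • err:
                ?Int → !Int
                  dual(X) = X
      • stop:
        !Unit → ?Unit
          ?Str → !Str
            !Unit → ?Unit
              dual(X) = X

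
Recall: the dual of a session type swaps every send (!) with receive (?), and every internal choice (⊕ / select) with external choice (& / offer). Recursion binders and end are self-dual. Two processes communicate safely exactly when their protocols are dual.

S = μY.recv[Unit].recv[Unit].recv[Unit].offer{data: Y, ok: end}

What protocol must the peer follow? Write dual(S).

μY.send[Unit].send[Unit].send[Unit].select{data: Y, ok: end}

μY → μY  (rec unchanged)
  recv[Unit] → send[Unit]
    recv[Unit] → send[Unit]
      recv[Unit] → send[Unit]
        offer{data,ok} → select{data,ok}  (offer→select)
          [data]
            Y self-dual
          [ok]
            end self-dual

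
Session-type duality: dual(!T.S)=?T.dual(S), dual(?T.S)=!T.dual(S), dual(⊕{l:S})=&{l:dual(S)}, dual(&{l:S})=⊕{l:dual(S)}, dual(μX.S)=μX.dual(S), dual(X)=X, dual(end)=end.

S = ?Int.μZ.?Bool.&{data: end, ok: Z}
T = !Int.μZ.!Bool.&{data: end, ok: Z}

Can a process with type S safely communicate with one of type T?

?Int vs !Int  ✓
  μZ vs μZ  ✓ (μ self-dual)
    ?Bool vs !Bool  ✓
      &{data,ok} vs &{data,ok}  ✗ choice polarity not flipped — not dual

NO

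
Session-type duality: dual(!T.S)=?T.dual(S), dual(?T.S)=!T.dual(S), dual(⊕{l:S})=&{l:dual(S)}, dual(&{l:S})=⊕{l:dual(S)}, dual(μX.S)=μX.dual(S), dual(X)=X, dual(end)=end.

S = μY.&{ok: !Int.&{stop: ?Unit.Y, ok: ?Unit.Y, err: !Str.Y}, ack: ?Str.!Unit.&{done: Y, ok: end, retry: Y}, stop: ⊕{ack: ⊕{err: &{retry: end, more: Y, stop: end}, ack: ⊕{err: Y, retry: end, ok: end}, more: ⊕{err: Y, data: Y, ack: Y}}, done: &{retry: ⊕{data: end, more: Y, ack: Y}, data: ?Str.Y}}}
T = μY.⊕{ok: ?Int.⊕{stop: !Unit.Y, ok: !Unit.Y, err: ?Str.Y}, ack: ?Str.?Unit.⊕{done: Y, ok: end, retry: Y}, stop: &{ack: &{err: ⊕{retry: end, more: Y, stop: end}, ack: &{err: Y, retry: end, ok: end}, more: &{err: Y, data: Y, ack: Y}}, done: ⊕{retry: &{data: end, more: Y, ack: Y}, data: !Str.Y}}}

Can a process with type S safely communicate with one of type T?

NO

μY ‖ μY  ok (binder kept)
  &{ok,ack,stop} ‖ ⊕{ok,ack,stop}  ok labels match
    [ok]
      !Int ‖ ?Int  ok
        &{stop,ok,err} ‖ ⊕{stop,ok,err}  ok labels match
          [stop]
            ?Unit ‖ !Unit  ok
              Y ‖ Y  ok
          [ok]
            ?Unit ‖ !Unit  ok
              Y ‖ Y  ok
          [err]
            !Str ‖ ?Str  ok
              Y ‖ Y  ok
    [ack]
      ?Str ‖ ?Str  ✗ same direction on both sides — not dual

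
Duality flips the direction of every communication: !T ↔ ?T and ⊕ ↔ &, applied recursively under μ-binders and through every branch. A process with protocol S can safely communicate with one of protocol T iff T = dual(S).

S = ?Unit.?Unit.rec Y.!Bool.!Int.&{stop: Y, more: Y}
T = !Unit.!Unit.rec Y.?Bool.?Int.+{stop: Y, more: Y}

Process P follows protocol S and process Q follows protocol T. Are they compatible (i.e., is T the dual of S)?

YES

?Unit ‖ !Unit  ✓
  ?Unit ‖ !Unit  ✓
    rec Y ‖ rec Y  ✓ (μ self-dual)
      !Bool ‖ ?Bool  ✓
        !Int ‖ ?Int  ✓
          &{stop,more} ‖ +{stop,more}  ✓ label sets agree
            • stop:
              Y ‖ Y  ✓
            • more:
              Y ‖ Y  ✓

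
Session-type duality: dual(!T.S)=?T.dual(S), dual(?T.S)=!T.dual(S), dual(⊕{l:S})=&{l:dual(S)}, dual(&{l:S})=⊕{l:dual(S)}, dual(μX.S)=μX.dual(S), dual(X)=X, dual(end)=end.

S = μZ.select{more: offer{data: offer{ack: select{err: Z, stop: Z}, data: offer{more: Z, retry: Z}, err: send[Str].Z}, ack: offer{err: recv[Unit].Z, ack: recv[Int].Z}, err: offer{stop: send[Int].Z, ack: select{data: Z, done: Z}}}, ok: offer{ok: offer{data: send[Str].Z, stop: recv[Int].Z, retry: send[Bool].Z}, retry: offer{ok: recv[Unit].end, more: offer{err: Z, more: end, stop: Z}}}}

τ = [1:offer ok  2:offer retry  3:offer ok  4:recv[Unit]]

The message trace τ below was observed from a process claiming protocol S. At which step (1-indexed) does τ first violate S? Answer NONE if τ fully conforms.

1

[1] got offer ok, protocol expects select more or select ok  ✗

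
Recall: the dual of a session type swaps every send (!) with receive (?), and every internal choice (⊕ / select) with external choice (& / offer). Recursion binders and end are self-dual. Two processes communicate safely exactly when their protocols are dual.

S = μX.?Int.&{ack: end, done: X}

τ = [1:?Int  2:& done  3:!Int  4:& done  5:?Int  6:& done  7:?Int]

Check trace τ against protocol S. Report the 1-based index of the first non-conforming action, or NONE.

step 1: ?Int  match  residual = &{ack: end, done: μX.…}
step 2: & done  match  residual = μX.…
step 3: got !Int, protocol expects ?Int  ✗

3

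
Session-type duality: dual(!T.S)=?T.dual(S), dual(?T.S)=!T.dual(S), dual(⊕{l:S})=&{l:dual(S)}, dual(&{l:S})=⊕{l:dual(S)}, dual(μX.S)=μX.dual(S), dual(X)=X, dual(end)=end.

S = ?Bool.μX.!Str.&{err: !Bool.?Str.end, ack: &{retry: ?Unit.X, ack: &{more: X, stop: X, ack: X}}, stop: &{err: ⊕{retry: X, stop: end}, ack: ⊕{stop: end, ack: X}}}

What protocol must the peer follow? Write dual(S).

!Bool.μX.?Str.⊕{err: ?Bool.!Str.end, ack: ⊕{retry: !Unit.X, ack: ⊕{more: X, stop: X, ack: X}}, stop: ⊕{err: &{retry: X, stop: end}, ack: &{stop: end, ack: X}}}

?Bool = !Bool
  μX = μX  (rec unchanged)
    !Str = ?Str
      &{err,ack,stop} = ⊕{err,ack,stop}  (&→⊕)
        [err]
          !Bool = ?Bool
            ?Str = !Str
              dual(end) = end
        [ack]
          &{retry,ack} = ⊕{retry,ack}  (&→⊕)
            [retry]
              ?Unit = !Unit
                dual(X) = X
            [ack]
              &{more,stop,ack} = ⊕{more,stop,ack}  (&→⊕)
                [more]
                  dual(X) = X
                [stop]
                  dual(X) = X
                [ack]
                  dual(X) = X
        [stop]
          &{err,ack} = ⊕{err,ack}  (&→⊕)
            [err]
              ⊕{retry,stop} = &{retry,stop}  (⊕→&)
                [retry]
                  dual(X) = X
                [stop]
                  dual(end) = end
            [ack]
              ⊕{stop,ack} = &{stop,ack}  (⊕→&)
                [stop]
                  dual(end) = end
                [ack]
                  dual(X) = X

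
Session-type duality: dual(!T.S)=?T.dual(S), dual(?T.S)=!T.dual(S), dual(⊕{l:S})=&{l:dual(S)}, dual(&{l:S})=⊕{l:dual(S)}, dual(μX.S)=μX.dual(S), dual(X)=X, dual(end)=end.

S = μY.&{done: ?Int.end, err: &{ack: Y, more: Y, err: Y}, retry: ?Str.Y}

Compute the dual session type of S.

μY.⊕{done: !Int.end, err: ⊕{ack: Y, more: Y, err: Y}, retry: !Str.Y}

μY ↦ μY  (binder kept)
  &{done,err,retry} ↦ ⊕{done,err,retry}  (offer→select)
    case done:
      ?Int ↦ !Int
        dual(end) = end
    case err:
      &{ack,more,err} ↦ ⊕{ack,more,err}  (offer→select)
        case ack:
          dual(Y) = Y
        case more:
          dual(Y) = Y
        case err:
          dual(Y) = Y
    case retry:
      ?Str ↦ !Str
        dual(Y) = Y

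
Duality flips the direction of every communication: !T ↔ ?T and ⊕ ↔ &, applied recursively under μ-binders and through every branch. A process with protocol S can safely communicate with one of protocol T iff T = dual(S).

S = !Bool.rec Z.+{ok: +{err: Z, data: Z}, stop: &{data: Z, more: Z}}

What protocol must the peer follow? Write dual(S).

?Bool.rec Z.&{ok: &{err: Z, data: Z}, stop: +{data: Z, more: Z}}

!Bool = ?Bool
  rec Z = rec Z  (rec unchanged)
    +{ok,stop} = &{ok,stop}  (select→offer)
      [ok]
        +{err,data} = &{err,data}  (select→offer)
          [err]
            Z self-dual
          [data]
            Z self-dual
      [stop]
        &{data,more} = +{data,more}  (&→⊕)
          [data]
            Z self-dual
          [more]
            Z self-dual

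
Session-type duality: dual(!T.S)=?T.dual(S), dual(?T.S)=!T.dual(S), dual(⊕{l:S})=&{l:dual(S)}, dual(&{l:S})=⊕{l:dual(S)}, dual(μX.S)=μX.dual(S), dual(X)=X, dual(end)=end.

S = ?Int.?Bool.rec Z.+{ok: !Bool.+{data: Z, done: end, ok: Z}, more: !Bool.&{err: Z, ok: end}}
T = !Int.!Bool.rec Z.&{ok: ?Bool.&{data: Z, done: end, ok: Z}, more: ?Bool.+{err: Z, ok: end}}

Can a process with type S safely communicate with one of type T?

?Int | !Int  ok
  ?Bool | !Bool  ok
    rec Z | rec Z  ok (rec unchanged)
      +{ok,more} | &{ok,more}  ok labels match
        case ok:
          !Bool | ?Bool  ok
            +{data,done,ok} | &{data,done,ok}  ok labels match
              case data:
                Z | Z  ok
              case done:
                end | end  ok
              case ok:
                Z | Z  ok
        case more:
          !Bool | ?Bool  ok
            &{err,ok} | +{err,ok}  ok labels match
              case err:
                Z | Z  ok
              case ok:
                end | end  ok

YES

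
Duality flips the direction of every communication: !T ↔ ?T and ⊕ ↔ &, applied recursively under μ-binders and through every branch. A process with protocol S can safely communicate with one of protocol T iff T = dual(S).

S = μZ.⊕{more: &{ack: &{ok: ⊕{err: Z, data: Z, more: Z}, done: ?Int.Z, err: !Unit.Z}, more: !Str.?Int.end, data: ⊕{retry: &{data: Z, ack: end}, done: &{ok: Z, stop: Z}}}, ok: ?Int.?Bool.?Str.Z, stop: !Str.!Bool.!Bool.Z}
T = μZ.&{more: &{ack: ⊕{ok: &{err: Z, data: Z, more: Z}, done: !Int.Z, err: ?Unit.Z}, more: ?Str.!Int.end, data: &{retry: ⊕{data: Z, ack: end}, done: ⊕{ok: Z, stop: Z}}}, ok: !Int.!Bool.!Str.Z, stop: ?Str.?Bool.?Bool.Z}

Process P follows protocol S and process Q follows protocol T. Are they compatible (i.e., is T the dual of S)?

NO

μZ | μZ  ok (binder kept)
  ⊕{more,ok,stop} | &{more,ok,stop}  ok labels match
    [more]
      &{ack,more,data} | &{ack,more,data}  ✗ choice polarity not flipped — not dual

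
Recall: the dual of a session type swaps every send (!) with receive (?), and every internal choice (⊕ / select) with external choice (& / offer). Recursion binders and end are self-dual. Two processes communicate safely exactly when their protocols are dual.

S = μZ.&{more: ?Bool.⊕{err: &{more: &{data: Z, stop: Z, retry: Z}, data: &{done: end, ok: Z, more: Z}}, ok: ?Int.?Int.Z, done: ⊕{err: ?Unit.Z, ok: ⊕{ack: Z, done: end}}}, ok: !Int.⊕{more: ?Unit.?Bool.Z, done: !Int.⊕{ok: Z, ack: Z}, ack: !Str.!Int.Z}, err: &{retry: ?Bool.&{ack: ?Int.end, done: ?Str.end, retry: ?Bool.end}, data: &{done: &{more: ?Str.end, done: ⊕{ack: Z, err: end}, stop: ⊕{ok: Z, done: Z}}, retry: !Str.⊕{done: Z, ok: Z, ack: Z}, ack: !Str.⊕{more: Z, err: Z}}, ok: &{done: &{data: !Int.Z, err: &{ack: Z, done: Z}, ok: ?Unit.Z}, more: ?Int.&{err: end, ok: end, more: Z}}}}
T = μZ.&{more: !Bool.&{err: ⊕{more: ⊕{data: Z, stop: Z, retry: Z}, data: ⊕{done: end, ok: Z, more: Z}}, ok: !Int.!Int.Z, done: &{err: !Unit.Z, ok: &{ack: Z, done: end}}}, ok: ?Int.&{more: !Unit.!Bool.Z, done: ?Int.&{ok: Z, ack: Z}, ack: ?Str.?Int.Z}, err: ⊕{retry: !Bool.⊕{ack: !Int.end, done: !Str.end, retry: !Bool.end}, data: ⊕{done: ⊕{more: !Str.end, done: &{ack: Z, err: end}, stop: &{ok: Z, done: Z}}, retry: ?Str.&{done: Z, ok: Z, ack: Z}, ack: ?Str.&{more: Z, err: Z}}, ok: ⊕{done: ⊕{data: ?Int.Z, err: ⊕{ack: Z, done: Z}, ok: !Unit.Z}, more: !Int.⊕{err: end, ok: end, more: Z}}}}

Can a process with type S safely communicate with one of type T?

μZ ‖ μZ  match (μ self-dual)
  &{more,ok,err} ‖ &{more,ok,err}  ✗ choice polarity not flipped — not dual

NO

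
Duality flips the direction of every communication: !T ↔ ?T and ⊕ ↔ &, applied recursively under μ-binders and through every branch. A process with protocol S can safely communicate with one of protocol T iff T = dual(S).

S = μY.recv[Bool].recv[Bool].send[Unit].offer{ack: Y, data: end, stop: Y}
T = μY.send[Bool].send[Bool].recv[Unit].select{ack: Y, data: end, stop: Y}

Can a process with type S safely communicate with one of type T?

YES

μY | μY  ok (binder kept)
  recv[Bool] | send[Bool]  ok
    recv[Bool] | send[Bool]  ok
      send[Unit] | recv[Unit]  ok
        offer{ack,data,stop} | select{ack,data,stop}  ok same labels
          [ack]
            Y | Y  ok
          [data]
            end | end  ok
          [stop]
            Y | Y  ok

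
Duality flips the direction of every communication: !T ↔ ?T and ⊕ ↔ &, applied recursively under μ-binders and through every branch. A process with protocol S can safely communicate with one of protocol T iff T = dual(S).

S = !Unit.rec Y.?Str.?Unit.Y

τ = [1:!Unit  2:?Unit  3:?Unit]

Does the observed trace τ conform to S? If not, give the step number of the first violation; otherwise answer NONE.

2

[1] !Unit  ✓  residual = rec Y.…
[2] got ?Unit, protocol expects ?Str  ✗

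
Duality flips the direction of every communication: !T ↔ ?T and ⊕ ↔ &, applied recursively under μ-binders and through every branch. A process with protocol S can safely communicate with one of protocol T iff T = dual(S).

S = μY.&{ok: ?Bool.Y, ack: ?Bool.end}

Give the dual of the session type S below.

μY.⊕{ok: !Bool.Y, ack: !Bool.end}

μY → μY  (rec unchanged)
  &{ok,ack} → ⊕{ok,ack}  (offer→select)
    case ok:
      ?Bool → !Bool
        Y ↦ Y
    case ack:
      ?Bool → !Bool
        end ↦ end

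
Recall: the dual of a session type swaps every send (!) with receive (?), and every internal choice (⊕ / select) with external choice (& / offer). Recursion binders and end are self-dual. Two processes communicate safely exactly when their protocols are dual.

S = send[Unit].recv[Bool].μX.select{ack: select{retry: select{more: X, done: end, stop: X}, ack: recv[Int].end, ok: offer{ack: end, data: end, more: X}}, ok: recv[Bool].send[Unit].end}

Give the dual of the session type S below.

send[Unit] ↦ recv[Unit]
  recv[Bool] ↦ send[Bool]
    μX ↦ μX  (μ self-dual)
      select{ack,ok} ↦ offer{ack,ok}  (select→offer)
        • ack:
          select{retry,ack,ok} ↦ offer{retry,ack,ok}  (select→offer)
            • retry:
              select{more,done,stop} ↦ offer{more,done,stop}  (select→offer)
                • more:
                  dual(X) = X
                • done:
                  dual(end) = end
                • stop:
                  dual(X) = X
            • ack:
              recv[Int] ↦ send[Int]
                dual(end) = end
            • ok:
              offer{ack,data,more} ↦ select{ack,data,more}  (external→internal)
                • ack:
                  dual(end) = end
                • data:
                  dual(end) = end
                • more:
                  dual(X) = X
        • ok:
          recv[Bool] ↦ send[Bool]
            send[Unit] ↦ recv[Unit]
              dual(end) = end

recv[Unit].send[Bool].μX.offer{ack: offer{retry: offer{more: X, done: end, stop: X}, ack: send[Int].end, ok: select{ack: end, data: end, more: X}}, ok: send[Bool].recv[Unit].end}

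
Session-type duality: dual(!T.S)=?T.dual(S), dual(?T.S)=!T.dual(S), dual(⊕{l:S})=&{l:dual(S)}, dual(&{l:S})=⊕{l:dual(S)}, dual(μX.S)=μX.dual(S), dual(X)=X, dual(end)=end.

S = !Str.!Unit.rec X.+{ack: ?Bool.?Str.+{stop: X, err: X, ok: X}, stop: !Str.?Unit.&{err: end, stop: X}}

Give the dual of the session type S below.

?Str.?Unit.rec X.&{ack: !Bool.!Str.&{stop: X, err: X, ok: X}, stop: ?Str.!Unit.+{err: end, stop: X}}

!Str → ?Str
  !Unit → ?Unit
    rec X → rec X  (rec unchanged)
      +{ack,stop} → &{ack,stop}  (⊕→&)
        case ack:
          ?Bool → !Bool
            ?Str → !Str
              +{stop,err,ok} → &{stop,err,ok}  (⊕→&)
                case stop:
                  X self-dual
                case err:
                  X self-dual
                case ok:
                  X self-dual
        case stop:
          !Str → ?Str
            ?Unit → !Unit
              &{err,stop} → +{err,stop}  (external→internal)
                case err:
                  end self-dual
                case stop:
                  X self-dual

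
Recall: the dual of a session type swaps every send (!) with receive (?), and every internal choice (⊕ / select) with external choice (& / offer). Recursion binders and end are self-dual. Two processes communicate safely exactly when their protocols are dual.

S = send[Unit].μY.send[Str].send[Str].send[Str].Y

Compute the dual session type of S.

recv[Unit].μY.recv[Str].recv[Str].recv[Str].Y

send[Unit] = recv[Unit]
  μY = μY  (μ self-dual)
    send[Str] = recv[Str]
      send[Str] = recv[Str]
        send[Str] = recv[Str]
          Y self-dual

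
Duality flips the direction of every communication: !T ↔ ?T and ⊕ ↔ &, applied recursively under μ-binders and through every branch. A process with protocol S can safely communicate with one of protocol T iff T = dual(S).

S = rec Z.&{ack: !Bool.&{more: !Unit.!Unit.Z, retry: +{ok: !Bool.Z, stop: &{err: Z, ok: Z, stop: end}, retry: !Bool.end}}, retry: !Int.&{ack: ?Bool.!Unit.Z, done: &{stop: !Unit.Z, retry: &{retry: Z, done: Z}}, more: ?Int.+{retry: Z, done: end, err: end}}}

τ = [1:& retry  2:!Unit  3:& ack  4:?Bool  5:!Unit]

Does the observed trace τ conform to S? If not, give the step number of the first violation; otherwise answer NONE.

[1] & retry  ✓  now at !Int.&{ack: ?Bool.!Unit.rec Z.…, done: &{stop: !Unit.rec Z.…, retry: &{retry: rec Z.…, done: rec Z.…}}, more: ?Int.+{retry: rec Z.…, done: end, err: end}}
[2] got !Unit, protocol expects !Int  ✗

2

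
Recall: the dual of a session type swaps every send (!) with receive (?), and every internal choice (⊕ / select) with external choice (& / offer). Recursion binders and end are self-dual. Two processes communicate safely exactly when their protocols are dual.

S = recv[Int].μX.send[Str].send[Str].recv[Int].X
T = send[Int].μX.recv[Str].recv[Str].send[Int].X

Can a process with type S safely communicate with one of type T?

YES

recv[Int] ‖ send[Int]  ✓
  μX ‖ μX  ✓ (binder kept)
    send[Str] ‖ recv[Str]  ✓
      send[Str] ‖ recv[Str]  ✓
        recv[Int] ‖ send[Int]  ✓
          X ‖ X  ✓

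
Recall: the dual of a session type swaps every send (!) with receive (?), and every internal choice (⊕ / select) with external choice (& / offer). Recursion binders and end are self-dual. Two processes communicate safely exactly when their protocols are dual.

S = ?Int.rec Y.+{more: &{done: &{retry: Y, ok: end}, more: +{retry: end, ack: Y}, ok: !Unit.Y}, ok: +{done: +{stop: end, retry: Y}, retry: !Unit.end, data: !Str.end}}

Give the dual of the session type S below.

!Int.rec Y.&{more: +{done: +{retry: Y, ok: end}, more: &{retry: end, ack: Y}, ok: ?Unit.Y}, ok: &{done: &{stop: end, retry: Y}, retry: ?Unit.end, data: ?Str.end}}

?Int = !Int
  rec Y = rec Y  (binder kept)
    +{more,ok} = &{more,ok}  (⊕→&)
      case more:
        &{done,more,ok} = +{done,more,ok}  (&→⊕)
          case done:
            &{retry,ok} = +{retry,ok}  (&→⊕)
              case retry:
                dual(Y) = Y
              case ok:
                dual(end) = end
          case more:
            +{retry,ack} = &{retry,ack}  (⊕→&)
              case retry:
                dual(end) = end
              case ack:
                dual(Y) = Y
          case ok:
            !Unit = ?Unit
              dual(Y) = Y
      case ok:
        +{done,retry,data} = &{done,retry,data}  (⊕→&)
          case done:
            +{stop,retry} = &{stop,retry}  (⊕→&)
              case stop:
                dual(end) = end
              case retry:
                dual(Y) = Y
          case retry:
            !Unit = ?Unit
              dual(end) = end
          case data:
            !Str = ?Str
              dual(end) = end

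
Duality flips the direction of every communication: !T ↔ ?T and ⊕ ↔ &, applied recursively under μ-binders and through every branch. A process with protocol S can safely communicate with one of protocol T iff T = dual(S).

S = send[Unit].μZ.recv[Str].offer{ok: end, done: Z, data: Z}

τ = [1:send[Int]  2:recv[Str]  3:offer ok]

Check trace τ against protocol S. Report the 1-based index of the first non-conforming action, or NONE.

1

@1 got send[Int], protocol expects send[Unit]  ✗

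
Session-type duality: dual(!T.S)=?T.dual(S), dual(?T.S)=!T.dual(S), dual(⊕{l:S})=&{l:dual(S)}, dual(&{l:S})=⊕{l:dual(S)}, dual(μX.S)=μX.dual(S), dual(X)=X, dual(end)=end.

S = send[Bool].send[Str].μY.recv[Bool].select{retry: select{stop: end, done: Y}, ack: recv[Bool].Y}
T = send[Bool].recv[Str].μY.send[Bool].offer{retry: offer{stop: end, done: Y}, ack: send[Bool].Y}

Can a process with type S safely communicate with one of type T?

NO

send[Bool] ‖ send[Bool]  ✗ same direction on both sides — not dual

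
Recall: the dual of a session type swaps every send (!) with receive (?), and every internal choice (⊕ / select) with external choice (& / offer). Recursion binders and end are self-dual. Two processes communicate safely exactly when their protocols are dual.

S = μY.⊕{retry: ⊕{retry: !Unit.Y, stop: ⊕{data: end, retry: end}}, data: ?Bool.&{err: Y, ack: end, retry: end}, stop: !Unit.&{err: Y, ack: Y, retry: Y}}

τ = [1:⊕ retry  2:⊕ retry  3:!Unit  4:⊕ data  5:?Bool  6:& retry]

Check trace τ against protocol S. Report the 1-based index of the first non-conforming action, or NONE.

NONE

step 1: ⊕ retry  match  cont: ⊕{retry: !Unit.μY.…, stop: ⊕{data: end, retry: end}}
step 2: ⊕ retry  match  cont: !Unit.μY.…
step 3: !Unit  match  cont: μY.…
step 4: ⊕ data  match  cont: ?Bool.&{err: μY.…, ack: end, retry: end}
step 5: ?Bool  match  cont: &{err: μY.…, ack: end, retry: end}
step 6: & retry  match  cont: end
τ conforms to S (length 6)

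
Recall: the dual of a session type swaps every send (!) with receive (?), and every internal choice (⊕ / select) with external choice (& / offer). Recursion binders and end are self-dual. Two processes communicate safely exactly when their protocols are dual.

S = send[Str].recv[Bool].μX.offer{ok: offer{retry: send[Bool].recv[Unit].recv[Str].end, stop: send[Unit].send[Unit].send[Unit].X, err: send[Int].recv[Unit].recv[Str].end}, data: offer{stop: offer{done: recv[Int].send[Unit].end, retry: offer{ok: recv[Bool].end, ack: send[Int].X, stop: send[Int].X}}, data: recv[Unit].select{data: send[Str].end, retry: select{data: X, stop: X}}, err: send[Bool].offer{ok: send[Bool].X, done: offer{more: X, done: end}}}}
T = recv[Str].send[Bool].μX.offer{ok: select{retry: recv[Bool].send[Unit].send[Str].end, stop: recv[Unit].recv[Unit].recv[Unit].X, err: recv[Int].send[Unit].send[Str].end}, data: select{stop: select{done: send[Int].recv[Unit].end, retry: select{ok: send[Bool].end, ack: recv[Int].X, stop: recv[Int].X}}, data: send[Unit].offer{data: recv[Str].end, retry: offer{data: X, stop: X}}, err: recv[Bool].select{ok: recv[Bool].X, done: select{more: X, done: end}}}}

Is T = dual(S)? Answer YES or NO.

send[Str] | recv[Str]  match
  recv[Bool] | send[Bool]  match
    μX | μX  match (binder kept)
      offer{ok,data} | offer{ok,data}  ✗ choice polarity not flipped — not dual

NO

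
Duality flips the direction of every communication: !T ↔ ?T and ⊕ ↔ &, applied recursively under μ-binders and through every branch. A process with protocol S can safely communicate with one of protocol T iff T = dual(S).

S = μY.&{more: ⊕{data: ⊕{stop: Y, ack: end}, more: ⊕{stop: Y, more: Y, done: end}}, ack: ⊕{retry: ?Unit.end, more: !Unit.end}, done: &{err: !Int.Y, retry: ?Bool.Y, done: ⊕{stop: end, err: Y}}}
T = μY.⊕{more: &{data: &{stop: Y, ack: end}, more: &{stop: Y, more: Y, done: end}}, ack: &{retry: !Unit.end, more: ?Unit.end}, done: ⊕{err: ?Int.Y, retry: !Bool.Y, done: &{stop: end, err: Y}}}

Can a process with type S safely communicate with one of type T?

YES

μY | μY  match (rec unchanged)
  &{more,ack,done} | ⊕{more,ack,done}  match same labels
    case more:
      ⊕{data,more} | &{data,more}  match same labels
        case data:
          ⊕{stop,ack} | &{stop,ack}  match same labels
            case stop:
              Y | Y  match
            case ack:
              end | end  match
        case more:
          ⊕{stop,more,done} | &{stop,more,done}  match same labels
            case stop:
              Y | Y  match
            case more:
              Y | Y  match
            case done:
              end | end  match
    case ack:
      ⊕{retry,more} | &{retry,more}  match same labels
        case retry:
          ?Unit | !Unit  match
            end | end  match
        case more:
          !Unit | ?Unit  match
            end | end  match
    case done:
      &{err,retry,done} | ⊕{err,retry,done}  match same labels
        case err:
          !Int | ?Int  match
            Y | Y  match
        case retry:
          ?Bool | !Bool  match
            Y | Y  match
        case done:
          ⊕{stop,err} | &{stop,err}  match same labels
            case stop:
              end | end  match
            case err:
              Y | Y  match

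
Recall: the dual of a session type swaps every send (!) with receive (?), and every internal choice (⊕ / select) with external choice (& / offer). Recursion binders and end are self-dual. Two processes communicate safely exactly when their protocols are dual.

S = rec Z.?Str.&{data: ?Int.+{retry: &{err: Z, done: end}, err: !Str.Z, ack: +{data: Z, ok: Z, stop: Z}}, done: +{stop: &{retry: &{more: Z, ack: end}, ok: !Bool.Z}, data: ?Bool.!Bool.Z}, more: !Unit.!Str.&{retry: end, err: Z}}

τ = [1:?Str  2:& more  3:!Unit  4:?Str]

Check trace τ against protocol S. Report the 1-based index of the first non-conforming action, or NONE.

[1] ?Str  ok  residual = &{data: ?Int.+{retry: &{err: rec Z.…, done: end}, err: !Str.rec Z.…, ack: +{data: rec Z.…, ok: rec Z.…, stop: rec Z.…}}, done: +{stop: &{retry: &{more: rec Z.…, ack: end}, ok: !Bool.rec Z.…}, data: ?Bool.!Bool.rec Z.…}, more: !Unit.!Str.&{retry: end, err: rec Z.…}}
[2] & more  ok  residual = !Unit.!Str.&{retry: end, err: rec Z.…}
[3] !Unit  ok  residual = !Str.&{retry: end, err: rec Z.…}
[4] got ?Str, protocol expects !Str  ✗

4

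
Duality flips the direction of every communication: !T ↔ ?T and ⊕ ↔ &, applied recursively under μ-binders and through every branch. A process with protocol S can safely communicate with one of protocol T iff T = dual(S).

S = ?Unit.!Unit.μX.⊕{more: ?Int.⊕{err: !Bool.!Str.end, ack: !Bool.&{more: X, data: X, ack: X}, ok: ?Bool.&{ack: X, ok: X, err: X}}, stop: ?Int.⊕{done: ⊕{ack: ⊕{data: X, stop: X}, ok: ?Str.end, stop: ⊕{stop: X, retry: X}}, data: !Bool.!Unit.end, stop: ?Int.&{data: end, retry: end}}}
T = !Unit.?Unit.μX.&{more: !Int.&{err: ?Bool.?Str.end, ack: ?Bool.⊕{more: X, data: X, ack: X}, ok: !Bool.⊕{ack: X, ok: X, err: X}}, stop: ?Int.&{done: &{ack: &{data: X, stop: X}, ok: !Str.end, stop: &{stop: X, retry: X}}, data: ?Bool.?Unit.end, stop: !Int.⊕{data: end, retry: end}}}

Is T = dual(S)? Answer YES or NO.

?Unit | !Unit  ok
  !Unit | ?Unit  ok
    μX | μX  ok (μ self-dual)
      ⊕{more,stop} | &{more,stop}  ok same labels
        [more]
          ?Int | !Int  ok
            ⊕{err,ack,ok} | &{err,ack,ok}  ok same labels
              [err]
                !Bool | ?Bool  ok
                  !Str | ?Str  ok
                    end | end  ok
              [ack]
                !Bool | ?Bool  ok
                  &{more,data,ack} | ⊕{more,data,ack}  ok same labels
                    [more]
                      X | X  ok
                    [data]
                      X | X  ok
                    [ack]
                      X | X  ok
              [ok]
                ?Bool | !Bool  ok
                  &{ack,ok,err} | ⊕{ack,ok,err}  ok same labels
                    [ack]
                      X | X  ok
                    [ok]
                      X | X  ok
                    [err]
                      X | X  ok
        [stop]
          ?Int | ?Int  ✗ same direction on both sides — not dual

NO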